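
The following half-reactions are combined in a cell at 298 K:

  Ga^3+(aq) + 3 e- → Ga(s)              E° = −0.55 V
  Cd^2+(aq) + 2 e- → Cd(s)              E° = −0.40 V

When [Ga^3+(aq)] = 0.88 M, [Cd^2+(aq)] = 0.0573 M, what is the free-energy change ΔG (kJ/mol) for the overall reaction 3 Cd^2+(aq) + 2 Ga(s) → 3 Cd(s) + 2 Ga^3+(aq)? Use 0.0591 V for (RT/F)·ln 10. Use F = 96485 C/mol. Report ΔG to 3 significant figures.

−66.2 kJ/mol

With Cd²⁺/Cd reduced at the cathode, E°cell = −0.40 − (−0.55) = +0.15 V and n = 6.
Here Q = [Ga^3+(aq)]^2 / [Cd^2+(aq)]^3 = 4.12×10^3 (log Q = 3.615), giving E = +0.15 − (0.0591/6)·(3.615) = +0.1144 V.
Then ΔG = −nFE = −6 × 96485 × +0.1144 J/mol = −66.2 kJ/mol.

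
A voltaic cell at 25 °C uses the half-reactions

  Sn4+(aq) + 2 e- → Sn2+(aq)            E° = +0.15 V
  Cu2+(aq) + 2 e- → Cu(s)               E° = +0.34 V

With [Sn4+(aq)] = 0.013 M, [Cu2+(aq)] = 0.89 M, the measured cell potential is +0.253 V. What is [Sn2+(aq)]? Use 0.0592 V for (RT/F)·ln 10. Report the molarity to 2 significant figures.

Cu²⁺/Cu is the cathode (higher E°); E°cell = +0.34 − (+0.15) = +0.19 V with n = 2.
Rearranging E = E° − (0.0592/n)·log Q gives log Q = 2(+0.19 − (+0.253))/0.0592 = −2.128.
For Cu2+(aq) + Sn2+(aq) → Cu(s) + Sn4+(aq), the reaction quotient is Q = [Sn4+(aq)] / ([Cu2+(aq)]·[Sn2+(aq)]).
Substituting the known concentrations and solving, log [Sn2+(aq)] = 0.293 and [Sn2+(aq)] = 2.0 M.

2.0 M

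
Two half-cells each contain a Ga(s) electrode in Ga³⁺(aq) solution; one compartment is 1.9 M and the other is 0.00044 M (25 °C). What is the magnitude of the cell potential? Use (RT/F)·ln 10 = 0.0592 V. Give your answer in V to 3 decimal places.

0.072 V

For a concentration cell E°cell = 0, since both electrodes use the same couple.
The compartment with the higher Ga³⁺(aq) concentration (1.9 M) acts as the cathode; ions are reduced there and produced at the dilute (0.00044 M) anode.
With n = 3, Ecell = −(0.0592/3)·log([dilute]/[conc]) = −(0.0592/3)·log(0.00044/1.9) = +0.072 V.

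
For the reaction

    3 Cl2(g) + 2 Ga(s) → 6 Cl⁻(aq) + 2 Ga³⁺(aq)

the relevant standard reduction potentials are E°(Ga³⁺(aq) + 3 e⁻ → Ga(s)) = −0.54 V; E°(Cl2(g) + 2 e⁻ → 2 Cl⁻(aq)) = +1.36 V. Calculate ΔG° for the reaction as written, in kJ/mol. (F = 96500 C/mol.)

−1100 kJ/mol

In the reaction as written Cl2(g) is reduced, so the Cl₂/Cl⁻ couple is the cathode and Ga³⁺/Ga is the anode.
E°cell = +1.36 − (−0.54) = +1.90 V; balancing electrons gives n = 6.
ΔG° = −nFE°cell = −(6)(96500)(+1.90) J/mol = −1100 kJ/mol.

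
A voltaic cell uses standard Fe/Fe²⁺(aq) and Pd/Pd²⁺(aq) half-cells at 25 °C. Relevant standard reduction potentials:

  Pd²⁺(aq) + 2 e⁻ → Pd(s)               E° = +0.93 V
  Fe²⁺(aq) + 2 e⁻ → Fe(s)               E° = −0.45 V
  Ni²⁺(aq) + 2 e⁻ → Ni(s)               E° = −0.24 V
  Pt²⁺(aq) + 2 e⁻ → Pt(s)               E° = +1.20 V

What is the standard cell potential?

+1.38 V

The Pd²⁺/Pd couple has the higher E°, so Pd ion is reduced (cathode) and Fe is oxidized (anode).
E°cell = E°(cathode) − E°(anode) = +0.93 − (−0.45) = +1.38 V.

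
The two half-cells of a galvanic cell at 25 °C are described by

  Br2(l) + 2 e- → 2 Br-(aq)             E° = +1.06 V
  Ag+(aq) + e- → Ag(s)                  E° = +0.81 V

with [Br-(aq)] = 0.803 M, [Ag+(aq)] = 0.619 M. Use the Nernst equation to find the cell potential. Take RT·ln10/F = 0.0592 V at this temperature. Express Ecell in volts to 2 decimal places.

Since E°(Br₂/Br⁻) > E°(Ag⁺/Ag), Br₂/Br⁻ serves as the cathode.
E°cell = E°cat − E°an = +1.06 − (+0.81) = +0.25 V; n = 2.
The balanced reaction is Br2(l) + 2 Ag(s) → 2 Br-(aq) + 2 Ag+(aq), so Q = [Br-(aq)]^2·[Ag+(aq)]^2 = 0.247 and log Q = −0.607.
Applying E = E° − (RT ln10/nF)·log Q gives +0.25 − (0.0592/2)(−0.607) = +0.27 V.

+0.27 V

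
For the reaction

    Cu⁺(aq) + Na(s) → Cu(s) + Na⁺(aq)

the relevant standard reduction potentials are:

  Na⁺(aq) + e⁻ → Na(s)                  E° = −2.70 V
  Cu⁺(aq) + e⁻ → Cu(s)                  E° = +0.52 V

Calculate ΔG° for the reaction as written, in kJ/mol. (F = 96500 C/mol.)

−311 kJ/mol

In the reaction as written Cu⁺(aq) is reduced, so the Cu⁺/Cu couple is the cathode and Na⁺/Na is the anode.
E°cell = +0.52 − (−2.70) = +3.22 V; balancing electrons gives n = 1.
ΔG° = −nFE°cell = −(1)(96500)(+3.22) J/mol = −311 kJ/mol.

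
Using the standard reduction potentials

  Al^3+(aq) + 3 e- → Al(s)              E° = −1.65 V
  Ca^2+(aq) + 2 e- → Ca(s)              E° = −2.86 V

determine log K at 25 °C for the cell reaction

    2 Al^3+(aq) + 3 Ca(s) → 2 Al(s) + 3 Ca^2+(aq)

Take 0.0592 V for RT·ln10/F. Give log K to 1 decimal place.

The Al³⁺/Al couple is reduced (cathode); E°cell = −1.65 − (−2.86) = +1.21 V with n = 6.
At equilibrium E = 0, so log K = nE°cell / 0.0592 = (6)(+1.21) / 0.0592 = 122.6.

log K = 122.6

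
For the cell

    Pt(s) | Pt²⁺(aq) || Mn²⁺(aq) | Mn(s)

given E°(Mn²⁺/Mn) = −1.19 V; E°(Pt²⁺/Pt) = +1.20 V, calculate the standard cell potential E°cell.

−2.39 V

By convention the left-hand electrode in cell notation is the anode (oxidation) and the right-hand electrode is the cathode (reduction).
E°cell = E°(right) − E°(left) = −1.19 − (+1.20) = −2.39 V.
The negative sign shows that, as written, the cell would require an external voltage to drive the reaction.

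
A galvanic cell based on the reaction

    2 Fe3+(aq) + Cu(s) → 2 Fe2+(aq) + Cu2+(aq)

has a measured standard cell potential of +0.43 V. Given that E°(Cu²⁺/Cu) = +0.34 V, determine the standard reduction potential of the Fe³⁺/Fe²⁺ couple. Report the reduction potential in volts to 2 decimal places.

+0.77 V

In the reaction as written the Fe³⁺/Fe²⁺ couple is reduced (cathode) and Cu²⁺/Cu is oxidized (anode), so E°cell = E°(Fe³⁺/Fe²⁺) − E°(Cu²⁺/Cu).
E°(Fe³⁺/Fe²⁺) = E°cell + E°(anode) = +0.43 + (+0.34) = +0.77 V.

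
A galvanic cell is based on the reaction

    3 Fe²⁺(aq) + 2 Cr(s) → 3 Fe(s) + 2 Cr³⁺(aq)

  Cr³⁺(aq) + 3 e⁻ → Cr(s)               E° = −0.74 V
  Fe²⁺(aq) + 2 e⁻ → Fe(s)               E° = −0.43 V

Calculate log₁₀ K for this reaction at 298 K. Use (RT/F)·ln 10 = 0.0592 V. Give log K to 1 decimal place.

log K = 31.4

The Fe²⁺/Fe couple is reduced (cathode); E°cell = −0.43 − (−0.74) = +0.31 V with n = 6.
At equilibrium E = 0, so log K = nE°cell / 0.0592 = (6)(+0.31) / 0.0592 = 31.4.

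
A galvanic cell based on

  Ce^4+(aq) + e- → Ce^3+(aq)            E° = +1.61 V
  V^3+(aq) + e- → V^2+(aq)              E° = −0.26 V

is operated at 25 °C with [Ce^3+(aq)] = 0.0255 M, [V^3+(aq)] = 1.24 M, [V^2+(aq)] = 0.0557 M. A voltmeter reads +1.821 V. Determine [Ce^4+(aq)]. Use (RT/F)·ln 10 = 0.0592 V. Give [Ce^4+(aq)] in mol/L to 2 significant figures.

0.084 M

Ce⁴⁺/Ce³⁺ is the cathode (higher E°); E°cell = +1.61 − (−0.26) = +1.87 V with n = 1.
Since E = E° − (0.0592/n)·log Q, log Q = n(E° − E)/0.0592 = 0.828.
The balanced reaction is Ce^4+(aq) + V^2+(aq) → Ce^3+(aq) + V^3+(aq), so Q = ([Ce^3+(aq)]·[V^3+(aq)]) / ([Ce^4+(aq)]·[V^2+(aq)]).
Substituting the known concentrations and solving, log [Ce^4+(aq)] = −1.074 and [Ce^4+(aq)] = 0.084 M.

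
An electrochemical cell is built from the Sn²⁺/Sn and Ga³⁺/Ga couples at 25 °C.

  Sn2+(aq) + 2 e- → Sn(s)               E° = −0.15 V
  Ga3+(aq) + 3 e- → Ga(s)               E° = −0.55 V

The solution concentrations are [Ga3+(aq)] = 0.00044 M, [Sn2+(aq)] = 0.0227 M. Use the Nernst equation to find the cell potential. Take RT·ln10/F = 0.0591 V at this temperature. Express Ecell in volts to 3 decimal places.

Sn²⁺/Sn is reduced (cathode, E° = −0.15 V) and Ga³⁺/Ga is oxidized (anode).
E°cell = −0.15 − (−0.55) = +0.40 V, with n = 6 electrons transferred.
For the overall reaction 3 Sn2+(aq) + 2 Ga(s) → 3 Sn(s) + 2 Ga3+(aq), Q = [Ga3+(aq)]^2 / [Sn2+(aq)]^3 = 0.0166, giving log Q = −1.781.
By the Nernst equation, E = +0.40 − (0.0591/6)·(−1.781) = +0.418 V.

+0.418 V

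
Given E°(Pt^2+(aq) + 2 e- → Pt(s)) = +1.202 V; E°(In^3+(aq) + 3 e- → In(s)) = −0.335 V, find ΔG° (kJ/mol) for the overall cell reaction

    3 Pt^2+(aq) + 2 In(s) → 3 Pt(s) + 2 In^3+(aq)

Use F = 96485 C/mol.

−890 kJ/mol

In the reaction as written Pt^2+(aq) is reduced, so the Pt²⁺/Pt couple is the cathode and In³⁺/In is the anode.
E°cell = +1.202 − (−0.335) = +1.537 V; balancing electrons gives n = 6.
ΔG° = −nFE°cell = −(6)(96485)(+1.537) J/mol = −890 kJ/mol.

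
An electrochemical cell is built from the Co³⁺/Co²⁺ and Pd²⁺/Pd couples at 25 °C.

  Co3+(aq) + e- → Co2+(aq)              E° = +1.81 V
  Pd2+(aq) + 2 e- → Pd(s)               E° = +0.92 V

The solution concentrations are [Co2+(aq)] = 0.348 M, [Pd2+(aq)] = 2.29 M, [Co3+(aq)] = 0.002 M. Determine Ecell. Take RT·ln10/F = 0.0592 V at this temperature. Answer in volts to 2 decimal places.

Since E°(Co³⁺/Co²⁺) > E°(Pd²⁺/Pd), Co³⁺/Co²⁺ serves as the cathode.
The standard potential is +1.81 − (+0.92) = +0.89 V and the balanced reaction transfers n = 2 electrons.
For the overall reaction 2 Co3+(aq) + Pd(s) → 2 Co2+(aq) + Pd2+(aq), Q = ([Co2+(aq)]^2·[Pd2+(aq)]) / [Co3+(aq)]^2 = 6.93×10^4, giving log Q = 4.841.
E = E° − (0.0592/n)·log Q = +0.89 − (0.0592/2)(4.841) = +0.75 V.

+0.75 V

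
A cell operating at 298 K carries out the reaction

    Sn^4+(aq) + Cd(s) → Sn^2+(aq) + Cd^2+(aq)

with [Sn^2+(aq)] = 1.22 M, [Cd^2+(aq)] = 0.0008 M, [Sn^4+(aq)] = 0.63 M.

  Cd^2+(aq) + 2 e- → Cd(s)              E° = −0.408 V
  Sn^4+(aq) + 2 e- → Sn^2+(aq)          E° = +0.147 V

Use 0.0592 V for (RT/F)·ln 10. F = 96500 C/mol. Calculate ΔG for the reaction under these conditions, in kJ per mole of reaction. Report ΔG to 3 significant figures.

With Sn⁴⁺/Sn²⁺ reduced at the cathode, E°cell = +0.147 − (−0.408) = +0.555 V and n = 2.
Here Q = ([Sn^2+(aq)]·[Cd^2+(aq)]) / [Sn^4+(aq)] = 0.00155 (log Q = −2.810), giving E = +0.555 − (0.0592/2)·(−2.810) = +0.6382 V.
Then ΔG = −nFE = −2 × 96500 × +0.6382 J/mol = −123 kJ/mol.

−123 kJ/mol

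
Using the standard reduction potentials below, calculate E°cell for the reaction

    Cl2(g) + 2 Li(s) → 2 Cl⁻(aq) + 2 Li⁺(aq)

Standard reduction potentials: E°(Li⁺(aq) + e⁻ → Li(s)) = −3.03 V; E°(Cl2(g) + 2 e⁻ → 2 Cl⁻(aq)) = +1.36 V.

+4.39 V

Cl2(g) gains electrons, so the Cl₂/Cl⁻ couple is the cathode; the Li⁺/Li couple is the anode.
E°cell = E°(cathode) − E°(anode) = +1.36 − (−3.03) = +4.39 V.
The positive value indicates the reaction is spontaneous as written.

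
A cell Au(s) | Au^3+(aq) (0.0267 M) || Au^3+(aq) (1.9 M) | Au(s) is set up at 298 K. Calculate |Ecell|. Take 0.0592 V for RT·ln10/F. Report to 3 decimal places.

0.037 V

For a concentration cell E°cell = 0, since both electrodes use the same couple.
The compartment with the higher Au^3+(aq) concentration (1.9 M) acts as the cathode; ions are reduced there and produced at the dilute (0.0267 M) anode.
With n = 3, Ecell = −(0.0592/3)·log([dilute]/[conc]) = −(0.0592/3)·log(0.0267/1.9) = +0.037 V.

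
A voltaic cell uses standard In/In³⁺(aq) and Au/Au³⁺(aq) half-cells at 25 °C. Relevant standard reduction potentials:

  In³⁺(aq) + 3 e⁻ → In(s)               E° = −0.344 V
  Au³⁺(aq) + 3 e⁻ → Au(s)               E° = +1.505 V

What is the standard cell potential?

+1.849 V

The Au³⁺/Au couple has the higher E°, so Au ion is reduced (cathode) and In is oxidized (anode).
E°cell = E°(cathode) − E°(anode) = +1.505 − (−0.344) = +1.849 V.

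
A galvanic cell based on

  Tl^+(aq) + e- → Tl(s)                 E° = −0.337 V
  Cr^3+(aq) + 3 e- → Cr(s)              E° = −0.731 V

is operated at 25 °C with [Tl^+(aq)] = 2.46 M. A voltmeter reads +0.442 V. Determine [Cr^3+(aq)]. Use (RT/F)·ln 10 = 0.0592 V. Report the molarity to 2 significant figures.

0.055 M

The Tl⁺/Tl couple has the larger reduction potential, so it is the cathode: E°cell = −0.337 − (−0.731) = +0.394 V and n = 3.
Since E = E° − (0.0592/n)·log Q, log Q = n(E° − E)/0.0592 = −2.432.
For 3 Tl^+(aq) + Cr(s) → 3 Tl(s) + Cr^3+(aq), the reaction quotient is Q = [Cr^3+(aq)] / [Tl^+(aq)]^3.
Solving for the unknown gives log [Cr^3+(aq)] = −1.259, so [Cr^3+(aq)] ≈ 0.055 M.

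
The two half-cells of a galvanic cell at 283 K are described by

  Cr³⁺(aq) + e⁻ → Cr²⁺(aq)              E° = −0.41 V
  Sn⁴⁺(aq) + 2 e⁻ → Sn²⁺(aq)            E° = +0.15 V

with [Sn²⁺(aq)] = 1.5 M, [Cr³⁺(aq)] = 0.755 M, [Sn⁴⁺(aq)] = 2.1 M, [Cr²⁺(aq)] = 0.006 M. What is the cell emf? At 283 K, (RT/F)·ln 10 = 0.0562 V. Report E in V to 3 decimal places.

+0.446 V

The Sn⁴⁺/Sn²⁺ couple has the more positive E°, so it is the cathode; Cr³⁺/Cr²⁺ is the anode.
E°cell = E°cat − E°an = +0.15 − (−0.41) = +0.56 V; n = 2.
For the overall reaction Sn⁴⁺(aq) + 2 Cr²⁺(aq) → Sn²⁺(aq) + 2 Cr³⁺(aq), Q = ([Sn²⁺(aq)]·[Cr³⁺(aq)]^2) / ([Sn⁴⁺(aq)]·[Cr²⁺(aq)]^2) = 1.13×10^4, giving log Q = 4.053.
By the Nernst equation, E = +0.56 − (0.0562/2)·(4.053) = +0.446 V.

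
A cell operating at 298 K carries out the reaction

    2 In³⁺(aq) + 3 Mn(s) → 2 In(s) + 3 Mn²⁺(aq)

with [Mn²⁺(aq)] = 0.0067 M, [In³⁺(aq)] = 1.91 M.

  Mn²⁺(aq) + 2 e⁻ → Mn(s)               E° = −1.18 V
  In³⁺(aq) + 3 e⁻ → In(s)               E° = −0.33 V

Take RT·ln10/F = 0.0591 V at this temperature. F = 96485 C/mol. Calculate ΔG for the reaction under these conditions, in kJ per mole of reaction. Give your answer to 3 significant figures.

E°cell = −0.33 − (−1.18) = +0.85 V; the balanced reaction transfers n = 6 electrons.
Here Q = [Mn²⁺(aq)]^3 / [In³⁺(aq)]^2 = 8.24×10^−8 (log Q = −7.084), giving E = +0.85 − (0.0591/6)·(−7.084) = +0.9198 V.
ΔG = −nFE = −(6)(96485)(+0.9198) J/mol = −532 kJ/mol.

−532 kJ/mol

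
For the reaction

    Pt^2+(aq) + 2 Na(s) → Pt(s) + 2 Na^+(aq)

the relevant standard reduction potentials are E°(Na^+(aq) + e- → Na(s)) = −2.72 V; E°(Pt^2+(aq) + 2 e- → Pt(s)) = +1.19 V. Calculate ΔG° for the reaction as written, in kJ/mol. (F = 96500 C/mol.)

−755 kJ/mol

In the reaction as written Pt^2+(aq) is reduced, so the Pt²⁺/Pt couple is the cathode and Na⁺/Na is the anode.
E°cell = +1.19 − (−2.72) = +3.91 V; balancing electrons gives n = 2.
ΔG° = −nFE°cell = −(2)(96500)(+3.91) J/mol = −755 kJ/mol.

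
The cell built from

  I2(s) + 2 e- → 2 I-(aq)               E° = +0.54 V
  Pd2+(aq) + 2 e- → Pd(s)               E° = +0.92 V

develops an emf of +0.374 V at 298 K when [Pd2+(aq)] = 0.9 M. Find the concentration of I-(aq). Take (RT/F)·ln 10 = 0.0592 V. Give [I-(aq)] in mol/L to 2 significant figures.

0.83 M

Pd²⁺/Pd is the cathode (higher E°); E°cell = +0.92 − (+0.54) = +0.38 V with n = 2.
Rearranging E = E° − (0.0592/n)·log Q gives log Q = 2(+0.38 − (+0.374))/0.0592 = 0.203.
For Pd2+(aq) + 2 I-(aq) → Pd(s) + I2(s), the reaction quotient is Q = 1 / ([Pd2+(aq)]·[I-(aq)]^2).
Isolating [I-(aq)] in Q = 10^{0.203} yields log [I-(aq)] = −0.079, i.e. 0.83 M.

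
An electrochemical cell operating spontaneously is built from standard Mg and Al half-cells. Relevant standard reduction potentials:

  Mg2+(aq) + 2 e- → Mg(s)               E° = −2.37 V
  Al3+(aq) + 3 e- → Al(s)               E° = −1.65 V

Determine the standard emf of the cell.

+0.72 V

The Al³⁺/Al couple has the higher E°, so Al ion is reduced (cathode) and Mg is oxidized (anode).
E°cell = E°(cathode) − E°(anode) = −1.65 − (−2.37) = +0.72 V.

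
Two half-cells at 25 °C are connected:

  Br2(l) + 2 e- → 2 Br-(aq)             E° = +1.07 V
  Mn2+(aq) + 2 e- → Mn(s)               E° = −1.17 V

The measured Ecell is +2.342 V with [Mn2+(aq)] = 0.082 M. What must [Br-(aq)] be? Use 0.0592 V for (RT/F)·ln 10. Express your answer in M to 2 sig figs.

The Br₂/Br⁻ couple has the larger reduction potential, so it is the cathode: E°cell = +1.07 − (−1.17) = +2.24 V and n = 2.
From the Nernst equation, log Q = n(E° − E)/0.0592 = 2·(+2.24 − (+2.342))/0.0592 = −3.446.
The balanced reaction is Br2(l) + Mn(s) → 2 Br-(aq) + Mn2+(aq), so Q = [Br-(aq)]^2·[Mn2+(aq)].
Substituting the known concentrations and solving, log [Br-(aq)] = −1.180 and [Br-(aq)] = 0.066 M.

0.066 M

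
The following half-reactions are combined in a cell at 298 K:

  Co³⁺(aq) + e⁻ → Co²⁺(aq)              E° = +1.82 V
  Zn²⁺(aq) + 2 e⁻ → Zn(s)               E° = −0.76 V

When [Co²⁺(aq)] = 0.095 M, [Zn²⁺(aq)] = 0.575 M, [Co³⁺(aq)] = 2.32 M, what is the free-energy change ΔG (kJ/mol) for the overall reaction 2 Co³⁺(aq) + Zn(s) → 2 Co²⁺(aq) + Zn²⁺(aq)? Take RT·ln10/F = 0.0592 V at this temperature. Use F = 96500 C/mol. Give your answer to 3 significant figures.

E°cell = +1.82 − (−0.76) = +2.58 V; the balanced reaction transfers n = 2 electrons.
Here Q = ([Co²⁺(aq)]^2·[Zn²⁺(aq)]) / [Co³⁺(aq)]^2 = 0.000964 (log Q = −3.016), giving E = +2.58 − (0.0592/2)·(−3.016) = +2.6693 V.
Finally ΔG = −nFE = −(2)(96500 C/mol)(+2.6693 V) = −515 kJ/mol.

−515 kJ/mol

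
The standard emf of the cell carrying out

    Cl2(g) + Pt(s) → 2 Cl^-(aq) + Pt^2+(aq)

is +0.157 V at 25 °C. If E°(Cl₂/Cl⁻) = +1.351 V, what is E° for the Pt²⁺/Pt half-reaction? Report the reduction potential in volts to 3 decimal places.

+1.194 V

In the reaction as written the Cl₂/Cl⁻ couple is reduced (cathode) and Pt²⁺/Pt is oxidized (anode), so E°cell = E°(Cl₂/Cl⁻) − E°(Pt²⁺/Pt).
E°(Pt²⁺/Pt) = E°(cathode) − E°cell = +1.351 − (+0.157) = +1.194 V.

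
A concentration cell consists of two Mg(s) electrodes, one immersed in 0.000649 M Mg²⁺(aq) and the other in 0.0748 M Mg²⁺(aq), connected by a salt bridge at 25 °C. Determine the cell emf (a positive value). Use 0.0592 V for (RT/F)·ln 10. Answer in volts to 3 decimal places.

For a concentration cell E°cell = 0, since both electrodes use the same couple.
The compartment with the higher Mg²⁺(aq) concentration (0.0748 M) acts as the cathode; ions are reduced there and produced at the dilute (0.000649 M) anode.
With n = 2, Ecell = −(0.0592/2)·log([dilute]/[conc]) = −(0.0592/2)·log(0.000649/0.0748) = +0.061 V.

0.061 V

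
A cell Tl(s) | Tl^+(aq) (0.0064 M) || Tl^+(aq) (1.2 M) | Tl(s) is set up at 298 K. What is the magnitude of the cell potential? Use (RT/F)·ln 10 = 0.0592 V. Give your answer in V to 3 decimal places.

0.135 V

For a concentration cell E°cell = 0, since both electrodes use the same couple.
The compartment with the higher Tl^+(aq) concentration (1.2 M) acts as the cathode; ions are reduced there and produced at the dilute (0.0064 M) anode.
With n = 1, Ecell = −(0.0592/1)·log([dilute]/[conc]) = −(0.0592/1)·log(0.0064/1.2) = +0.135 V.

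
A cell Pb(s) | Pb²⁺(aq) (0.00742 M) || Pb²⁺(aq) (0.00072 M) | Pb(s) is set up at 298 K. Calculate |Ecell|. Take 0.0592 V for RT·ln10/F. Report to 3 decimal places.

For a concentration cell E°cell = 0, since both electrodes use the same couple.
The compartment with the higher Pb²⁺(aq) concentration (0.00742 M) acts as the cathode; ions are reduced there and produced at the dilute (0.00072 M) anode.
With n = 2, Ecell = −(0.0592/2)·log([dilute]/[conc]) = −(0.0592/2)·log(0.00072/0.00742) = +0.030 V.

0.030 V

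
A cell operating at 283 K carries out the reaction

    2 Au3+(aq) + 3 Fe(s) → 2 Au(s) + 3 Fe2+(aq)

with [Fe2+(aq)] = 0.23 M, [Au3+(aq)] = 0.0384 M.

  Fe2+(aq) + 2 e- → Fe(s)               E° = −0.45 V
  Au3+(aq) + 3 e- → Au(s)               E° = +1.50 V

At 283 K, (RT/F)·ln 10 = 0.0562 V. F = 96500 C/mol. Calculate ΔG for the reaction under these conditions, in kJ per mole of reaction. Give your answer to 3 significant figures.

With Au³⁺/Au reduced at the cathode, E°cell = +1.50 − (−0.45) = +1.95 V and n = 6.
Q = [Fe2+(aq)]^3 / [Au3+(aq)]^2 = 8.25, so log Q = 0.917 and E = +1.95 − (0.0562/6)(0.917) = +1.9414 V.
Then ΔG = −nFE = −6 × 96500 × +1.9414 J/mol = −1120 kJ/mol.

−1120 kJ/mol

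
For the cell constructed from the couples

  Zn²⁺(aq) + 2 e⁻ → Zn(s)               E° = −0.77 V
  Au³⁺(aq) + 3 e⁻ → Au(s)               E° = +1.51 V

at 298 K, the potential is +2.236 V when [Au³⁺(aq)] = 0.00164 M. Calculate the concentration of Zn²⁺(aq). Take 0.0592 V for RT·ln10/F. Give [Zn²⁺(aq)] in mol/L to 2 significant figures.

The Au³⁺/Au couple has the larger reduction potential, so it is the cathode: E°cell = +1.51 − (−0.77) = +2.28 V and n = 6.
From the Nernst equation, log Q = n(E° − E)/0.0592 = 6·(+2.28 − (+2.236))/0.0592 = 4.459.
The balanced reaction is 2 Au³⁺(aq) + 3 Zn(s) → 2 Au(s) + 3 Zn²⁺(aq), so Q = [Zn²⁺(aq)]^3 / [Au³⁺(aq)]^2.
Solving for the unknown gives log [Zn²⁺(aq)] = −0.370, so [Zn²⁺(aq)] ≈ 0.43 M.

0.43 M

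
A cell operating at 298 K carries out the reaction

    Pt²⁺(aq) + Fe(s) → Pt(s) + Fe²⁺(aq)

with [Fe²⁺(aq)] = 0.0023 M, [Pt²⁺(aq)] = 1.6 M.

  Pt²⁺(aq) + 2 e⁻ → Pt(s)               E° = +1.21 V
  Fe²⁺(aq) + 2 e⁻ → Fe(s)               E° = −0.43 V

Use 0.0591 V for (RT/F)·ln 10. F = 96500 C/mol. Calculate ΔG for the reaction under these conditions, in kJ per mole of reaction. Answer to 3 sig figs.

The standard cell potential is +1.21 − (−0.43) = +1.64 V, with n = 2 electrons in the balanced equation.
The reaction quotient is [Fe²⁺(aq)] / [Pt²⁺(aq)] = 0.00144; by Nernst, E = +1.64 − (0.0591/2)(−2.842) = +1.7240 V.
Then ΔG = −nFE = −2 × 96500 × +1.7240 J/mol = −333 kJ/mol.

−333 kJ/mol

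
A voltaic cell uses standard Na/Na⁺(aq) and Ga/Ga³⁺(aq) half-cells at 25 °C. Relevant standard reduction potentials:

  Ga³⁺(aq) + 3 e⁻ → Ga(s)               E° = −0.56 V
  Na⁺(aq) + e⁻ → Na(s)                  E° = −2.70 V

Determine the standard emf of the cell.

+2.14 V

The Ga³⁺/Ga couple has the higher E°, so Ga ion is reduced (cathode) and Na is oxidized (anode).
E°cell = E°(cathode) − E°(anode) = −0.56 − (−2.70) = +2.14 V.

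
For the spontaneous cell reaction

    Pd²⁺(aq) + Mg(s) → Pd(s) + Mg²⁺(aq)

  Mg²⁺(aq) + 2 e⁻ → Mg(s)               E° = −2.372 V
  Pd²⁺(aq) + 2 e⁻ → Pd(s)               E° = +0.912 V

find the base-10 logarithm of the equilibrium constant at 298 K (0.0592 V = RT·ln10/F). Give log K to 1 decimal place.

log K = 110.9

The Pd²⁺/Pd couple is reduced (cathode); E°cell = +0.912 − (−2.372) = +3.284 V with n = 2.
At equilibrium E = 0, so log K = nE°cell / 0.0592 = (2)(+3.284) / 0.0592 = 110.9.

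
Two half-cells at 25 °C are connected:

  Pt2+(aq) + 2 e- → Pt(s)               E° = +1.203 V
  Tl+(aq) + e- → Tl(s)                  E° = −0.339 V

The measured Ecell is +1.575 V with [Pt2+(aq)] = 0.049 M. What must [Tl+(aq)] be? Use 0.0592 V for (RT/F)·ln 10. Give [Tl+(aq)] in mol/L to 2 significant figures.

0.061 M

The Pt²⁺/Pt couple has the larger reduction potential, so it is the cathode: E°cell = +1.203 − (−0.339) = +1.542 V and n = 2.
From the Nernst equation, log Q = n(E° − E)/0.0592 = 2·(+1.542 − (+1.575))/0.0592 = −1.115.
For Pt2+(aq) + 2 Tl(s) → Pt(s) + 2 Tl+(aq), the reaction quotient is Q = [Tl+(aq)]^2 / [Pt2+(aq)].
Substituting the known concentrations and solving, log [Tl+(aq)] = −1.212 and [Tl+(aq)] = 0.061 M.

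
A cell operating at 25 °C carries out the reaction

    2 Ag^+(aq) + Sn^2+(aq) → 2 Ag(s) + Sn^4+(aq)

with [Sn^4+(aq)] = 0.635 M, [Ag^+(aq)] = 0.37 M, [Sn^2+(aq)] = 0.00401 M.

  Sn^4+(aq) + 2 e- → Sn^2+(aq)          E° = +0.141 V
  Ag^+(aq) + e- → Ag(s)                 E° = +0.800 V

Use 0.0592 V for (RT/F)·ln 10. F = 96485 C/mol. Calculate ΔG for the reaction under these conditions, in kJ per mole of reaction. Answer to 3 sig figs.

−110 kJ/mol

With Ag⁺/Ag reduced at the cathode, E°cell = +0.800 − (+0.141) = +0.659 V and n = 2.
Here Q = [Sn^4+(aq)] / ([Ag^+(aq)]^2·[Sn^2+(aq)]) = 1.16×10^3 (log Q = 3.063), giving E = +0.659 − (0.0592/2)·(3.063) = +0.5683 V.
Then ΔG = −nFE = −2 × 96485 × +0.5683 J/mol = −110 kJ/mol.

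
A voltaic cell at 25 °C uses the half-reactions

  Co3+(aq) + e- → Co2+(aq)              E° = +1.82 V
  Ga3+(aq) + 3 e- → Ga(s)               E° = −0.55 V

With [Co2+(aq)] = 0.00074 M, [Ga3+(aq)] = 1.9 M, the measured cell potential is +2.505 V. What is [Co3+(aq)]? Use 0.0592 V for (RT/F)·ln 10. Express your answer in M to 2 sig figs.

Co³⁺/Co²⁺ is the cathode (higher E°); E°cell = +1.82 − (−0.55) = +2.37 V with n = 3.
From the Nernst equation, log Q = n(E° − E)/0.0592 = 3·(+2.37 − (+2.505))/0.0592 = −6.841.
For 3 Co3+(aq) + Ga(s) → 3 Co2+(aq) + Ga3+(aq), the reaction quotient is Q = ([Co2+(aq)]^3·[Ga3+(aq)]) / [Co3+(aq)]^3.
Substituting the known concentrations and solving, log [Co3+(aq)] = −0.758 and [Co3+(aq)] = 0.17 M.

0.17 M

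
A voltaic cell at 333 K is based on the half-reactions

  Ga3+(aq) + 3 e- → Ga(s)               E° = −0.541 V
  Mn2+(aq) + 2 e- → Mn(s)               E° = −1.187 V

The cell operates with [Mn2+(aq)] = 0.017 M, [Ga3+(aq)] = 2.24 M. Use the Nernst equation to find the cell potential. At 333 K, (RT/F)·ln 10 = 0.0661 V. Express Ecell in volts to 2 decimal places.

Ga³⁺/Ga is reduced (cathode, E° = −0.541 V) and Mn²⁺/Mn is oxidized (anode).
The standard potential is −0.541 − (−1.187) = +0.646 V and the balanced reaction transfers n = 6 electrons.
For the overall reaction 2 Ga3+(aq) + 3 Mn(s) → 2 Ga(s) + 3 Mn2+(aq), Q = [Mn2+(aq)]^3 / [Ga3+(aq)]^2 = 9.79×10^−7, giving log Q = −6.009.
By the Nernst equation, E = +0.646 − (0.0661/6)·(−6.009) = +0.71 V.

+0.71 V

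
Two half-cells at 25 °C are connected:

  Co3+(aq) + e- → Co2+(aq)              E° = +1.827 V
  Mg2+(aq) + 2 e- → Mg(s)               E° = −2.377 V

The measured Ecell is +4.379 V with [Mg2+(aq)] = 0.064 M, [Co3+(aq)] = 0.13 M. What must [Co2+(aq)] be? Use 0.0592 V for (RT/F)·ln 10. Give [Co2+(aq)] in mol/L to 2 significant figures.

With Co³⁺/Co²⁺ at the cathode and Mg²⁺/Mg at the anode, E°cell = +1.827 − (−2.377) = +4.204 V (n = 2).
From the Nernst equation, log Q = n(E° − E)/0.0592 = 2·(+4.204 − (+4.379))/0.0592 = −5.912.
The balanced reaction is 2 Co3+(aq) + Mg(s) → 2 Co2+(aq) + Mg2+(aq), so Q = ([Co2+(aq)]^2·[Mg2+(aq)]) / [Co3+(aq)]^2.
Solving for the unknown gives log [Co2+(aq)] = −3.245, so [Co2+(aq)] ≈ 0.00057 M.

0.00057 M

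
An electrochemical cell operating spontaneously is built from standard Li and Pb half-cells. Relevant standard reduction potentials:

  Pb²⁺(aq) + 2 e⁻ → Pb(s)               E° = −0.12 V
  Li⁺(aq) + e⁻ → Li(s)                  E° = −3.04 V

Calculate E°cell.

+2.92 V

The Pb²⁺/Pb couple has the higher E°, so Pb ion is reduced (cathode) and Li is oxidized (anode).
E°cell = E°(cathode) − E°(anode) = −0.12 − (−3.04) = +2.92 V.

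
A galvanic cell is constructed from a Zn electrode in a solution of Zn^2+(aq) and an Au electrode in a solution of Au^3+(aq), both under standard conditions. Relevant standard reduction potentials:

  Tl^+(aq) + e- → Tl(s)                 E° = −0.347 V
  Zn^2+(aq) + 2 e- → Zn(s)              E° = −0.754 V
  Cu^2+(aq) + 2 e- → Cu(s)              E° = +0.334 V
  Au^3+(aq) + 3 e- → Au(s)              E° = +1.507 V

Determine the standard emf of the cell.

+2.261 V

Of the two couples in this cell, the one with the more positive reduction potential is reduced at the cathode: here that is Au³⁺/Au (+1.507 V); Zn²⁺/Zn (−0.754 V) is the anode.
E°cell = E°(cathode) − E°(anode) = +1.507 − (−0.754) = +2.261 V.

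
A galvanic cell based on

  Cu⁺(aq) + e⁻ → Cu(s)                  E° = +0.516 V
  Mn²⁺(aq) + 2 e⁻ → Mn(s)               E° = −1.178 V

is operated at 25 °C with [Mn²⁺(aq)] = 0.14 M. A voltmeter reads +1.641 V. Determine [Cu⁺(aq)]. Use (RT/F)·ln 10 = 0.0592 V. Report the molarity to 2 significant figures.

0.048 M

Cu⁺/Cu is the cathode (higher E°); E°cell = +0.516 − (−1.178) = +1.694 V with n = 2.
Rearranging E = E° − (0.0592/n)·log Q gives log Q = 2(+1.694 − (+1.641))/0.0592 = 1.791.
For 2 Cu⁺(aq) + Mn(s) → 2 Cu(s) + Mn²⁺(aq), the reaction quotient is Q = [Mn²⁺(aq)] / [Cu⁺(aq)]^2.
Substituting the known concentrations and solving, log [Cu⁺(aq)] = −1.322 and [Cu⁺(aq)] = 0.048 M.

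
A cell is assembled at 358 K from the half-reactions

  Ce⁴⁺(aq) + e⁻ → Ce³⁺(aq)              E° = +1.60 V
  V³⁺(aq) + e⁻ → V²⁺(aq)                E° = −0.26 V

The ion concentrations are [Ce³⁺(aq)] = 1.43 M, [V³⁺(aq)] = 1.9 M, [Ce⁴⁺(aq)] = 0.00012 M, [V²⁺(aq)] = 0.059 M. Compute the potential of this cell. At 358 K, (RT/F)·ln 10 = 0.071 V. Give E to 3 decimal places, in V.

The Ce⁴⁺/Ce³⁺ couple has the more positive E°, so it is the cathode; V³⁺/V²⁺ is the anode.
The standard potential is +1.60 − (−0.26) = +1.86 V and the balanced reaction transfers n = 1 electron.
Balancing gives Ce⁴⁺(aq) + V²⁺(aq) → Ce³⁺(aq) + V³⁺(aq); hence Q = ([Ce³⁺(aq)]·[V³⁺(aq)]) / ([Ce⁴⁺(aq)]·[V²⁺(aq)]) = 3.84×10^5 (log Q = 5.584).
Applying E = E° − (RT ln10/nF)·log Q gives +1.86 − (0.071/1)(5.584) = +1.464 V.

+1.464 V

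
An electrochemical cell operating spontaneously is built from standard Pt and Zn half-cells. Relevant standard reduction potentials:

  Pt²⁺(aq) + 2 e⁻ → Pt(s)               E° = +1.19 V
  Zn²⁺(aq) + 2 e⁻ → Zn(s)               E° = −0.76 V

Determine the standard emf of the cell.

The Pt²⁺/Pt couple has the higher E°, so Pt ion is reduced (cathode) and Zn is oxidized (anode).
E°cell = E°(cathode) − E°(anode) = +1.19 − (−0.76) = +1.95 V.

+1.95 V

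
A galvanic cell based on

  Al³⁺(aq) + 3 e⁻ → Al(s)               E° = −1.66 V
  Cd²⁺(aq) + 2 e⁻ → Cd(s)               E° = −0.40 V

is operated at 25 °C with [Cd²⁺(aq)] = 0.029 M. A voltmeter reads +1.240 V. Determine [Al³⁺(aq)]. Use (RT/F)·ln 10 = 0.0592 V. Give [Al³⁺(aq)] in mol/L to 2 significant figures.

Cd²⁺/Cd is the cathode (higher E°); E°cell = −0.40 − (−1.66) = +1.26 V with n = 6.
Rearranging E = E° − (0.0592/n)·log Q gives log Q = 6(+1.26 − (+1.240))/0.0592 = 2.027.
The balanced reaction is 3 Cd²⁺(aq) + 2 Al(s) → 3 Cd(s) + 2 Al³⁺(aq), so Q = [Al³⁺(aq)]^2 / [Cd²⁺(aq)]^3.
Solving for the unknown gives log [Al³⁺(aq)] = −1.293, so [Al³⁺(aq)] ≈ 0.051 M.

0.051 M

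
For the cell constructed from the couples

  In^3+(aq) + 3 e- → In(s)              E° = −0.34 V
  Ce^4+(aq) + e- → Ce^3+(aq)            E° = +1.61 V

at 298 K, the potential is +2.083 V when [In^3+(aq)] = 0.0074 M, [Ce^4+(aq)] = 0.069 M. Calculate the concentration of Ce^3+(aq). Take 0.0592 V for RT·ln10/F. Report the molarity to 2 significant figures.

With Ce⁴⁺/Ce³⁺ at the cathode and In³⁺/In at the anode, E°cell = +1.61 − (−0.34) = +1.95 V (n = 3).
Rearranging E = E° − (0.0592/n)·log Q gives log Q = 3(+1.95 − (+2.083))/0.0592 = −6.740.
Balancing electrons gives 3 Ce^4+(aq) + In(s) → 3 Ce^3+(aq) + In^3+(aq); thus Q = ([Ce^3+(aq)]^3·[In^3+(aq)]) / [Ce^4+(aq)]^3.
Solving for the unknown gives log [Ce^3+(aq)] = −2.698, so [Ce^3+(aq)] ≈ 0.0020 M.

0.0020 M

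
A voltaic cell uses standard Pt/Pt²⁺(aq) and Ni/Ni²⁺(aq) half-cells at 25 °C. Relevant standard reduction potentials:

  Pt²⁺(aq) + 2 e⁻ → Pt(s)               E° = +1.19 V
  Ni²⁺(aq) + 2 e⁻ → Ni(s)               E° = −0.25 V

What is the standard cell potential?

+1.44 V

Of the two couples in this cell, the one with the more positive reduction potential is reduced at the cathode: here that is Pt²⁺/Pt (+1.19 V); Ni²⁺/Ni (−0.25 V) is the anode.
E°cell = E°(cathode) − E°(anode) = +1.19 − (−0.25) = +1.44 V.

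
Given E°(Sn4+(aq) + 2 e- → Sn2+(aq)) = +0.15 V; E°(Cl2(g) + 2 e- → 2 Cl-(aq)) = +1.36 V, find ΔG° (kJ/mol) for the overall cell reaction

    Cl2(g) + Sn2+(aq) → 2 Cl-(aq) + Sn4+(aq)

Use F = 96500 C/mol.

−234 kJ/mol

In the reaction as written Cl2(g) is reduced, so the Cl₂/Cl⁻ couple is the cathode and Sn⁴⁺/Sn²⁺ is the anode.
E°cell = +1.36 − (+0.15) = +1.21 V; balancing electrons gives n = 2.
ΔG° = −nFE°cell = −(2)(96500)(+1.21) J/mol = −234 kJ/mol.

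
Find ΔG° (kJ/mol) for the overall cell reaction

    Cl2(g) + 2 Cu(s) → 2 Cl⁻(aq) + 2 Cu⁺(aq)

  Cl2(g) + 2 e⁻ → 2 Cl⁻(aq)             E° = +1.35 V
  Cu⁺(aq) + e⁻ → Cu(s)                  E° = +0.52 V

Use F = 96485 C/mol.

−160 kJ/mol

In the reaction as written Cl2(g) is reduced, so the Cl₂/Cl⁻ couple is the cathode and Cu⁺/Cu is the anode.
E°cell = +1.35 − (+0.52) = +0.83 V; balancing electrons gives n = 2.
ΔG° = −nFE°cell = −(2)(96485)(+0.83) J/mol = −160 kJ/mol.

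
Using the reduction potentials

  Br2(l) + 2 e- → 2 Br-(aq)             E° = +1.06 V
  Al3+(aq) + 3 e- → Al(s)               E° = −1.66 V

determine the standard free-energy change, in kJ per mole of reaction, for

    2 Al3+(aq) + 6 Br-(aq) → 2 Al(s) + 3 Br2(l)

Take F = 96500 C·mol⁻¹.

+1575 kJ/mol

In the reaction as written Al3+(aq) is reduced, so the Al³⁺/Al couple is the cathode and Br₂/Br⁻ is the anode.
E°cell = −1.66 − (+1.06) = −2.72 V; balancing electrons gives n = 6.
ΔG° = −nFE°cell = −(6)(96500)(−2.72) J/mol = +1575 kJ/mol.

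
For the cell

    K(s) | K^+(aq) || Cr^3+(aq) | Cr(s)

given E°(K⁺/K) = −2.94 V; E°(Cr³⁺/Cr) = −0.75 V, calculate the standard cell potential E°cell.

By convention the left-hand electrode in cell notation is the anode (oxidation) and the right-hand electrode is the cathode (reduction).
E°cell = E°(right) − E°(left) = −0.75 − (−2.94) = +2.19 V.

+2.19 V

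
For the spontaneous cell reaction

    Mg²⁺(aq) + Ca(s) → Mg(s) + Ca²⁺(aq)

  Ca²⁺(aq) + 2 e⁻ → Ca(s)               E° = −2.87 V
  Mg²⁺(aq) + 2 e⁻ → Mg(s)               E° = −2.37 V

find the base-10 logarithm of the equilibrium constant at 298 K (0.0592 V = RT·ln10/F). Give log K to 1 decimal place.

log K = 16.9

The Mg²⁺/Mg couple is reduced (cathode); E°cell = −2.37 − (−2.87) = +0.50 V with n = 2.
At equilibrium E = 0, so log K = nE°cell / 0.0592 = (2)(+0.50) / 0.0592 = 16.9.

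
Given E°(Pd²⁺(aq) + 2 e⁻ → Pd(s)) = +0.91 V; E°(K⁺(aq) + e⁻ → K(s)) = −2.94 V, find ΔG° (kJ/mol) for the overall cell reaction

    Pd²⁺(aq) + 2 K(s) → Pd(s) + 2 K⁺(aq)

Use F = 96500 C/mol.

In the reaction as written Pd²⁺(aq) is reduced, so the Pd²⁺/Pd couple is the cathode and K⁺/K is the anode.
E°cell = +0.91 − (−2.94) = +3.85 V; balancing electrons gives n = 2.
ΔG° = −nFE°cell = −(2)(96500)(+3.85) J/mol = −743 kJ/mol.

−743 kJ/mol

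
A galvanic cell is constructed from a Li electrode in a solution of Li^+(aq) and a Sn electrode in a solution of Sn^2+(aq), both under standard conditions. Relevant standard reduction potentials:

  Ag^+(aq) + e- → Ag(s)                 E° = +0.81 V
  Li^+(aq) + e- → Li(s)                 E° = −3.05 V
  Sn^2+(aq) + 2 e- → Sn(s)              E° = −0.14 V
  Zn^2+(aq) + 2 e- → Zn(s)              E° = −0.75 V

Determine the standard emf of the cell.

+2.91 V

The Sn²⁺/Sn couple has the higher E°, so Sn ion is reduced (cathode) and Li is oxidized (anode).
E°cell = E°(cathode) − E°(anode) = −0.14 − (−3.05) = +2.91 V.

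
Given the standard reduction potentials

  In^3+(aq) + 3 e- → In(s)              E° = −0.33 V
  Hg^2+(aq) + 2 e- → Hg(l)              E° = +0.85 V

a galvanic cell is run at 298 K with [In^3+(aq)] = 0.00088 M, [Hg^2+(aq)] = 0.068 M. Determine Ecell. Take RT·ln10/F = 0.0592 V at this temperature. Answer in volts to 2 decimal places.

+1.21 V

Since E°(Hg²⁺/Hg) > E°(In³⁺/In), Hg²⁺/Hg serves as the cathode.
The standard potential is +0.85 − (−0.33) = +1.18 V and the balanced reaction transfers n = 6 electrons.
The balanced reaction is 3 Hg^2+(aq) + 2 In(s) → 3 Hg(l) + 2 In^3+(aq), so Q = [In^3+(aq)]^2 / [Hg^2+(aq)]^3 = 0.00246 and log Q = −2.609.
By the Nernst equation, E = +1.18 − (0.0592/6)·(−2.609) = +1.21 V.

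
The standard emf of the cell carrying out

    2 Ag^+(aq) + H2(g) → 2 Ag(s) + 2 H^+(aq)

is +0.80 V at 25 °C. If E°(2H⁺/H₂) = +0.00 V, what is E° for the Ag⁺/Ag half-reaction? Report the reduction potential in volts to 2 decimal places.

In the reaction as written the Ag⁺/Ag couple is reduced (cathode) and 2H⁺/H₂ is oxidized (anode), so E°cell = E°(Ag⁺/Ag) − E°(2H⁺/H₂).
E°(Ag⁺/Ag) = E°cell + E°(anode) = +0.80 + (+0.00) = +0.80 V.

+0.80 V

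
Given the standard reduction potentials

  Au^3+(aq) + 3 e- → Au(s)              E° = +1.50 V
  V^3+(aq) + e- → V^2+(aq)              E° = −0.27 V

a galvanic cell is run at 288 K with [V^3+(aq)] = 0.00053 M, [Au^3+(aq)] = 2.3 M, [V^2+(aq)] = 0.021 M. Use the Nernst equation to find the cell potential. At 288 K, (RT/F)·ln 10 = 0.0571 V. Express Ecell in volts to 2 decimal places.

+1.87 V

Au³⁺/Au is reduced (cathode, E° = +1.50 V) and V³⁺/V²⁺ is oxidized (anode).
The standard potential is +1.50 − (−0.27) = +1.77 V and the balanced reaction transfers n = 3 electrons.
Balancing gives Au^3+(aq) + 3 V^2+(aq) → Au(s) + 3 V^3+(aq); hence Q = [V^3+(aq)]^3 / ([Au^3+(aq)]·[V^2+(aq)]^3) = 6.99×10^−6 (log Q = −5.156).
E = E° − (0.0571/n)·log Q = +1.77 − (0.0571/3)(−5.156) = +1.87 V.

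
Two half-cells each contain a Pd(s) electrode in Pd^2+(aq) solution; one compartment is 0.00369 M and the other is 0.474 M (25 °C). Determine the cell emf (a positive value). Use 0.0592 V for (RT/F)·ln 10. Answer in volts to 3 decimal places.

For a concentration cell E°cell = 0, since both electrodes use the same couple.
The compartment with the higher Pd^2+(aq) concentration (0.474 M) acts as the cathode; ions are reduced there and produced at the dilute (0.00369 M) anode.
With n = 2, Ecell = −(0.0592/2)·log([dilute]/[conc]) = −(0.0592/2)·log(0.00369/0.474) = +0.062 V.

0.062 V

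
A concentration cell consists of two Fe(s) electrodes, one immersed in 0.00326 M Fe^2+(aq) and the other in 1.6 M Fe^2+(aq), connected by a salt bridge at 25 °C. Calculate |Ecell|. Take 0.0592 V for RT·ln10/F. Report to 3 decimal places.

0.080 V

For a concentration cell E°cell = 0, since both electrodes use the same couple.
The compartment with the higher Fe^2+(aq) concentration (1.6 M) acts as the cathode; ions are reduced there and produced at the dilute (0.00326 M) anode.
With n = 2, Ecell = −(0.0592/2)·log([dilute]/[conc]) = −(0.0592/2)·log(0.00326/1.6) = +0.080 V.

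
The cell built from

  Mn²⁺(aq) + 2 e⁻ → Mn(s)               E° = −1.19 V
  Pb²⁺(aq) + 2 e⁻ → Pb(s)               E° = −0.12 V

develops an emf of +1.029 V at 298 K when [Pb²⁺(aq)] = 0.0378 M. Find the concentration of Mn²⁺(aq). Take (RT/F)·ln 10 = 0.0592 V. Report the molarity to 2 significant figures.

0.92 M

The Pb²⁺/Pb couple has the larger reduction potential, so it is the cathode: E°cell = −0.12 − (−1.19) = +1.07 V and n = 2.
Since E = E° − (0.0592/n)·log Q, log Q = n(E° − E)/0.0592 = 1.385.
For Pb²⁺(aq) + Mn(s) → Pb(s) + Mn²⁺(aq), the reaction quotient is Q = [Mn²⁺(aq)] / [Pb²⁺(aq)].
Isolating [Mn²⁺(aq)] in Q = 10^{1.385} yields log [Mn²⁺(aq)] = −0.038, i.e. 0.92 M.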